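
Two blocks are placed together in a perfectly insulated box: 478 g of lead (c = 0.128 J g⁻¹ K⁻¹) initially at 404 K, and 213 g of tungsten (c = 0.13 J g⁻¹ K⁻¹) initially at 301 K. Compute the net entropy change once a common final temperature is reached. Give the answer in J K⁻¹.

ΔS_total = 0.794 J/K

Energy balance: T_f = (m₁c₁T₁ + m₂c₂T₂)/(m₁c₁ + m₂c₂) = 371.91 K.
ΔS₁ = m₁c₁ ln(T_f/T₁) = 61.184 × ln(371.91/404) = -5.064 J/K.
ΔS₂ = m₂c₂ ln(T_f/T₂) = 27.69 × ln(371.91/301) = 5.858 J/K.
ΔS_total = -5.064 + 5.858 = 0.794 J/K.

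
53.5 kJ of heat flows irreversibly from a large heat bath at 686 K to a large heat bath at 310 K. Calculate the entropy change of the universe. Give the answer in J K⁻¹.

ΔS_total = 94.6 J/K

ΔS_hot = −Q/T_H = −53500/686 = -77.99 J/K and ΔS_cold = +Q/T_C = 53500/310 = 172.6 J/K.
ΔS_total = -77.99 + 172.6 = 94.6 J/K, positive as the second law requires.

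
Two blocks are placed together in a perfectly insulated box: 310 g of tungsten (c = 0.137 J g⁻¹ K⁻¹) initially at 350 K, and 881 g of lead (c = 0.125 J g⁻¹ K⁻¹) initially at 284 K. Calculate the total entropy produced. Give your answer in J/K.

ΔS_total = 0.689 J/K

Energy balance: T_f = (m₁c₁T₁ + m₂c₂T₂)/(m₁c₁ + m₂c₂) = 302.37 K.
ΔS₁ = m₁c₁ ln(T_f/T₁) = 42.47 × ln(302.37/350) = -6.213 J/K.
ΔS₂ = m₂c₂ ln(T_f/T₂) = 110.125 × ln(302.37/284) = 6.902 J/K.
ΔS_total = -6.213 + 6.902 = 0.689 J/K.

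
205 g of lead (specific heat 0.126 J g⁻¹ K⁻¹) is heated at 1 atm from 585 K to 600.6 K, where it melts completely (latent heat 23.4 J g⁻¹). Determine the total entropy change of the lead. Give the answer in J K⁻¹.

ΔS = 8.67 J/K

Warming step: ΔS₁ = m c ln(T_tr/T_i) = 205 × 0.126 × ln(600.6/585) = 0.6798 J/K.
Phase change: ΔS₂ = +mL/T_tr = 205 × 23.4 / 600.6 = 7.987 J/K.
ΔS_total = (0.6798) + (7.987) = 8.67 J/K.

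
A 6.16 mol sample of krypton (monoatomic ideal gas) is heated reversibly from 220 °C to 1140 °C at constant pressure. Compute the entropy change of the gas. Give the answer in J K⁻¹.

In kelvin: T₁ = 493.15 K, T₂ = 1413.15 K. At constant pressure, ΔS = nC_p ln(T₂/T₁) with C_p = 5R/2 = 20.79 J mol⁻¹ K⁻¹.
ΔS = 6.16 × 20.79 × ln(1413.15/493.15) = 135 J/K.

ΔS = 135 J/K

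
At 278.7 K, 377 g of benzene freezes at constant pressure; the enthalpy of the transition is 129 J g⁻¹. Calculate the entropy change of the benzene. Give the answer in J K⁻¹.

ΔS = -174 J/K

Heat released by the substance: Q = −mL = −377 × 129 = −48633 J.
At constant T, ΔS = Q_rev/T = −48633 / 278.7 = -174 J/K.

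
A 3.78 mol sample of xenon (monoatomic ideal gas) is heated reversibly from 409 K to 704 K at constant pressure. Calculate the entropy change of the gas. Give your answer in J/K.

At constant pressure, ΔS = nC_p ln(T₂/T₁) with C_p = 5R/2 = 20.79 J mol⁻¹ K⁻¹.
ΔS = 3.78 × 20.79 × ln(704/409) = 42.7 J/K.

ΔS = 42.7 J/K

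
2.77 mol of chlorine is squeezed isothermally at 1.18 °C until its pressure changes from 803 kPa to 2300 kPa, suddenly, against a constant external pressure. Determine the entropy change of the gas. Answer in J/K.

ΔS_gas = -24.2 J/K

Entropy is a state function, so ΔS_gas depends only on the end states.
For an isothermal ideal gas ΔS_gas = nR ln(P₁/P₂) = 2.77 × 8.314 × ln(803/2300) = -24.2 J/K.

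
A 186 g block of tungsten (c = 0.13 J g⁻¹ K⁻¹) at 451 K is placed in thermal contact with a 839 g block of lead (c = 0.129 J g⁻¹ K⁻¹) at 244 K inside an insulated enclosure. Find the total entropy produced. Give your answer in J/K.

Energy balance: T_f = (m₁c₁T₁ + m₂c₂T₂)/(m₁c₁ + m₂c₂) = 281.8 K.
ΔS₁ = m₁c₁ ln(T_f/T₁) = 24.18 × ln(281.8/451) = -11.37 J/K.
ΔS₂ = m₂c₂ ln(T_f/T₂) = 108.231 × ln(281.8/244) = 15.59 J/K.
ΔS_total = -11.37 + 15.59 = 4.22 J/K.

ΔS_total = 4.22 J/K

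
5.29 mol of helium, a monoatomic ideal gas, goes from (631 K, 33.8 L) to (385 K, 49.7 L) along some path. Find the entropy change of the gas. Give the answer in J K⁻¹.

ΔS = -15.6 J/K

Entropy is a state function: ΔS = nC_V ln(T₂/T₁) + nR ln(V₂/V₁), with C_V = 3R/2 = 12.47 J mol⁻¹ K⁻¹ for a monoatomic ideal gas.
ΔS = 5.29 × [12.47 × ln(385/631) + 8.314 × ln(49.7/33.8)] = -15.6 J/K.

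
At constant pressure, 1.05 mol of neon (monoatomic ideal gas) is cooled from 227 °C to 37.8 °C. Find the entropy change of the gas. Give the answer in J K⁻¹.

ΔS = -10.4 J/K

In kelvin: T₁ = 500.15 K, T₂ = 310.95 K. At constant pressure, ΔS = nC_p ln(T₂/T₁) with C_p = 5R/2 = 20.79 J mol⁻¹ K⁻¹.
ΔS = 1.05 × 20.79 × ln(310.95/500.15) = -10.4 J/K.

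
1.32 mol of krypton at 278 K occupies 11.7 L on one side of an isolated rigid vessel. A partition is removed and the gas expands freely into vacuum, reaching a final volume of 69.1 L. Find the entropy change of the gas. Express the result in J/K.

ΔS_gas = 19.5 J/K

For an ideal gas in free expansion Q = 0 and W = 0, so T is unchanged.
Entropy is a state function; using a reversible isothermal path, ΔS_gas = nR ln(V₂/V₁) = 1.32 × 8.314 × ln(69.1/11.7) = 19.5 J/K.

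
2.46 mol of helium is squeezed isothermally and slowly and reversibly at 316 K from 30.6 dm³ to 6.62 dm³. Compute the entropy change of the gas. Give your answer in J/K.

For an isothermal ideal gas ΔS_gas = nR ln(V₂/V₁) = 2.46 × 8.314 × ln(6.62/30.6) = -31.3 J/K.

ΔS_gas = -31.3 J/K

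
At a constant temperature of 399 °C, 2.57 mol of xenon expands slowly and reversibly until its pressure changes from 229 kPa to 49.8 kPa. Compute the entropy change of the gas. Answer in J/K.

For an isothermal ideal gas ΔS_gas = nR ln(P₁/P₂) = 2.57 × 8.314 × ln(229/49.8) = 32.6 J/K.

ΔS_gas = 32.6 J/K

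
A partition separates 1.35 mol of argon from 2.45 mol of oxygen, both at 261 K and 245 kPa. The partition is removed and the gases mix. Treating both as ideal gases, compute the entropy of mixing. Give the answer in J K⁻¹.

ΔS_mix = 20.6 J/K

Mole fractions: x_A = 1.35/3.8 = 0.355, x_B = 0.645.
ΔS_mix = −R(n_A ln x_A + n_B ln x_B) = −8.314 × (1.35 ln 0.355 + 2.45 ln 0.645) = 20.6 J/K.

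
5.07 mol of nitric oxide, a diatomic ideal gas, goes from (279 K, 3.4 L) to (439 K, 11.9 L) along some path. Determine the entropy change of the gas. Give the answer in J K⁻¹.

ΔS = 101 J/K

Entropy is a state function: ΔS = nC_V ln(T₂/T₁) + nR ln(V₂/V₁), with C_V = 5R/2 = 20.79 J mol⁻¹ K⁻¹ for a diatomic ideal gas.
ΔS = 5.07 × [20.79 × ln(439/279) + 8.314 × ln(11.9/3.4)] = 101 J/K.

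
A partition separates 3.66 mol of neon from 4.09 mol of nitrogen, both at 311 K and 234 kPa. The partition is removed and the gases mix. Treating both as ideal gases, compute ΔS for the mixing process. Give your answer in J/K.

Mole fractions: x_A = 3.66/7.75 = 0.472, x_B = 0.528.
ΔS_mix = −R(n_A ln x_A + n_B ln x_B) = −8.314 × (3.66 ln 0.472 + 4.09 ln 0.528) = 44.6 J/K.

ΔS_mix = 44.6 J/K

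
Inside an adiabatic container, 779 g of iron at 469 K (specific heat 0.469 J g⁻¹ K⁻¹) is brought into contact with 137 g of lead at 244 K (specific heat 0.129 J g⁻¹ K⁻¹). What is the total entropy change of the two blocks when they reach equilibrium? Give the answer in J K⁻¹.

ΔS_total = 2.97 J/K

Energy balance: T_f = (m₁c₁T₁ + m₂c₂T₂)/(m₁c₁ + m₂c₂) = 458.62 K.
ΔS₁ = m₁c₁ ln(T_f/T₁) = 365.351 × ln(458.62/469) = -8.178 J/K.
ΔS₂ = m₂c₂ ln(T_f/T₂) = 17.673 × ln(458.62/244) = 11.15 J/K.
ΔS_total = -8.178 + 11.15 = 2.97 J/K.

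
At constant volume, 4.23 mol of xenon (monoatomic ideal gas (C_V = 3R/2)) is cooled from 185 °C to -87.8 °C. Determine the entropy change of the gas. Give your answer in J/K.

ΔS = -47.7 J/K

In kelvin: T₁ = 458.15 K, T₂ = 185.35 K. At constant volume, ΔS = nC_V ln(T₂/T₁) with C_V = 3R/2 = 12.47 J mol⁻¹ K⁻¹.
ΔS = 4.23 × 12.47 × ln(185.35/458.15) = -47.7 J/K.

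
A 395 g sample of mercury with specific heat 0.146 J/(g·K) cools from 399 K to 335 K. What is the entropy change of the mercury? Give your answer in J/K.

ΔS = -10.1 J/K

ΔS = ∫dQ_rev/T = m c ln(T₂/T₁) = 395 × 0.146 × ln(335/399) = -10.1 J/K.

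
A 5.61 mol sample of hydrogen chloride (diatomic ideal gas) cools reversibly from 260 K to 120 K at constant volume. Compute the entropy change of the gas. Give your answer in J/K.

At constant volume, ΔS = nC_V ln(T₂/T₁) with C_V = 5R/2 = 20.79 J mol⁻¹ K⁻¹.
ΔS = 5.61 × 20.79 × ln(120/260) = -90.2 J/K.

ΔS = -90.2 J/K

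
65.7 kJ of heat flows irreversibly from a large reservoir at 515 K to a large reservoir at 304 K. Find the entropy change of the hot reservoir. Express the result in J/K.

ΔS_hot = -128 J/K

The hot reservoir loses heat Q, so ΔS_hot = −Q/T_H = −65700/515 = -128 J/K.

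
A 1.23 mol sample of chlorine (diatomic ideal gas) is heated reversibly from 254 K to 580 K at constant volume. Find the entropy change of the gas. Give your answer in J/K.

ΔS = 21.1 J/K

At constant volume, ΔS = nC_V ln(T₂/T₁) with C_V = 5R/2 = 20.79 J mol⁻¹ K⁻¹.
ΔS = 1.23 × 20.79 × ln(580/254) = 21.1 J/K.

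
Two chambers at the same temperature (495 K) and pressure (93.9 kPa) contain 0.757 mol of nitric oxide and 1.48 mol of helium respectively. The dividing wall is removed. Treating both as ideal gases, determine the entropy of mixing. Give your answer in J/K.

ΔS_mix = 11.9 J/K

Mole fractions: x_A = 0.757/2.24 = 0.338, x_B = 0.662.
ΔS_mix = −R(n_A ln x_A + n_B ln x_B) = −8.314 × (0.757 ln 0.338 + 1.48 ln 0.662) = 11.9 J/K.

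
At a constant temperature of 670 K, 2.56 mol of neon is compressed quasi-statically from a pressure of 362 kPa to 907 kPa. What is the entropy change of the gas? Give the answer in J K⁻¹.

ΔS_gas = -19.5 J/K

For an isothermal ideal gas ΔS_gas = nR ln(P₁/P₂) = 2.56 × 8.314 × ln(362/907) = -19.5 J/K.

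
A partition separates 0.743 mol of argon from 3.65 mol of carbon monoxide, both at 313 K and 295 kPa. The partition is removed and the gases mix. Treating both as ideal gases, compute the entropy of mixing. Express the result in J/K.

Mole fractions: x_A = 0.743/4.39 = 0.169, x_B = 0.831.
ΔS_mix = −R(n_A ln x_A + n_B ln x_B) = −8.314 × (0.743 ln 0.169 + 3.65 ln 0.831) = 16.6 J/K.

ΔS_mix = 16.6 J/K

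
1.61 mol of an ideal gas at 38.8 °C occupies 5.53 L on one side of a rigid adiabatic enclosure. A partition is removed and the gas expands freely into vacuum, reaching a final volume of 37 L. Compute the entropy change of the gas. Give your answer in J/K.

ΔS_gas = 25.4 J/K

For an ideal gas in free expansion Q = 0 and W = 0, so T is unchanged.
Entropy is a state function; using a reversible isothermal path, ΔS_gas = nR ln(V₂/V₁) = 1.61 × 8.314 × ln(37/5.53) = 25.4 J/K.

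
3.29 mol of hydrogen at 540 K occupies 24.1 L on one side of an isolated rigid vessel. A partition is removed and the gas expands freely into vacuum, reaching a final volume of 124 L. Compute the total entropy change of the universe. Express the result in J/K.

For an ideal gas in free expansion Q = 0 and W = 0, so T is unchanged.
Entropy is a state function; using a reversible isothermal path, ΔS_gas = nR ln(V₂/V₁) = 3.29 × 8.314 × ln(124/24.1) = 44.8 J/K.
The insulated surroundings exchange no heat, so ΔS_surr = 0 and ΔS_universe = ΔS_gas.

ΔS_universe = 44.8 J/K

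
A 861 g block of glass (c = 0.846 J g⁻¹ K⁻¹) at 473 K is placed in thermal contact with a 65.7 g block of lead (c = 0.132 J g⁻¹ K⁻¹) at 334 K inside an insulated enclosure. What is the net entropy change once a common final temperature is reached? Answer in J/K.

ΔS_total = 0.465 J/K

Energy balance: T_f = (m₁c₁T₁ + m₂c₂T₂)/(m₁c₁ + m₂c₂) = 471.36 K.
ΔS₁ = m₁c₁ ln(T_f/T₁) = 728.406 × ln(471.36/473) = -2.523 J/K.
ΔS₂ = m₂c₂ ln(T_f/T₂) = 8.6724 × ln(471.36/334) = 2.988 J/K.
ΔS_total = -2.523 + 2.988 = 0.465 J/K.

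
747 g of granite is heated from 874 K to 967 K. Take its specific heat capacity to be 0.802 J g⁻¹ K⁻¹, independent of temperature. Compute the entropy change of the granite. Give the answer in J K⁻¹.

ΔS = 60.6 J/K

ΔS = ∫dQ_rev/T = m c ln(T₂/T₁) = 747 × 0.802 × ln(967/874) = 60.6 J/K.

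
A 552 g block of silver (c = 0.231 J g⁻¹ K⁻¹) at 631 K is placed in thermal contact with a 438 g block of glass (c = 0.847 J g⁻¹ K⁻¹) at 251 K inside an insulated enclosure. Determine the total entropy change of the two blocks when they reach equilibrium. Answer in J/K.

ΔS_total = 45.6 J/K

Energy balance: T_f = (m₁c₁T₁ + m₂c₂T₂)/(m₁c₁ + m₂c₂) = 348.2 K.
ΔS₁ = m₁c₁ ln(T_f/T₁) = 127.512 × ln(348.2/631) = -75.81 J/K.
ΔS₂ = m₂c₂ ln(T_f/T₂) = 370.986 × ln(348.2/251) = 121.4 J/K.
ΔS_total = -75.81 + 121.4 = 45.6 J/K.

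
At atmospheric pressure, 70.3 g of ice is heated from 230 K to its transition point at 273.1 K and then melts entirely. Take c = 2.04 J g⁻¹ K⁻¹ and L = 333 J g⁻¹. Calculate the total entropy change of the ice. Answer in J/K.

Warming step: ΔS₁ = m c ln(T_tr/T_i) = 70.3 × 2.04 × ln(273.1/230) = 24.63 J/K.
Phase change: ΔS₂ = +mL/T_tr = 70.3 × 333 / 273.1 = 85.72 J/K.
ΔS_total = (24.63) + (85.72) = 110 J/K.

ΔS = 110 J/K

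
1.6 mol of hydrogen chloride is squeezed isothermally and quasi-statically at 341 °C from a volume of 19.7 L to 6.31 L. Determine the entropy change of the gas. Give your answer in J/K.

ΔS_gas = -15.1 J/K

For an isothermal ideal gas ΔS_gas = nR ln(V₂/V₁) = 1.6 × 8.314 × ln(6.31/19.7) = -15.1 J/K.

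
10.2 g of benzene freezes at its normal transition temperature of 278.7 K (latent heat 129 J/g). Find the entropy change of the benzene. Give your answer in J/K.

Heat released by the substance: Q = −mL = −10.2 × 129 = −1315.8 J.
At constant T, ΔS = Q_rev/T = −1315.8 / 278.7 = -4.72 J/K.

ΔS = -4.72 J/K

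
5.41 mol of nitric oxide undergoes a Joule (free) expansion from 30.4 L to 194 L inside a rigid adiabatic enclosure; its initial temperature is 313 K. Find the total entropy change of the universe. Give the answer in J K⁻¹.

No heat is exchanged and no work is done, so the ideal-gas temperature stays constant.
Entropy is a state function; using a reversible isothermal path, ΔS_gas = nR ln(V₂/V₁) = 5.41 × 8.314 × ln(194/30.4) = 83.4 J/K.
The insulated surroundings exchange no heat, so ΔS_surr = 0 and ΔS_universe = ΔS_gas.

ΔS_universe = 83.4 J/K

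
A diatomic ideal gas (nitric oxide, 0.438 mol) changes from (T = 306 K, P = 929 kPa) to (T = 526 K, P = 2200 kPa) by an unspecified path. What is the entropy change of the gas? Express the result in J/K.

ΔS = 3.76 J/K

ΔS = nC_p ln(T₂/T₁) − nR ln(P₂/P₁), with C_p = 7R/2 = 29.1 J mol⁻¹ K⁻¹ for a diatomic ideal gas.
ΔS = 0.438 × [29.1 × ln(526/306) − 8.314 × ln(2200/929)] = 3.76 J/K.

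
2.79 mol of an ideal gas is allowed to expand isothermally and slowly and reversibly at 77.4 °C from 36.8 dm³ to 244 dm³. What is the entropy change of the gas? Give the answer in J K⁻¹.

ΔS_gas = 43.9 J/K

For an isothermal ideal gas ΔS_gas = nR ln(V₂/V₁) = 2.79 × 8.314 × ln(244/36.8) = 43.9 J/K.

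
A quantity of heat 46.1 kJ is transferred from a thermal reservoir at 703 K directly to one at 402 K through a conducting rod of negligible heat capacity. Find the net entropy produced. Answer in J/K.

ΔS_total = 49.1 J/K

ΔS_hot = −Q/T_H = −46100/703 = -65.58 J/K and ΔS_cold = +Q/T_C = 46100/402 = 114.7 J/K.
ΔS_total = -65.58 + 114.7 = 49.1 J/K, positive as the second law requires.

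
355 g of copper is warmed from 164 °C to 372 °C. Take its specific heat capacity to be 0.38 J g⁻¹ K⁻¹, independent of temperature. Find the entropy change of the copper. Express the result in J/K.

In kelvin: T₁ = 437.15 K, T₂ = 645.15 K. ΔS = ∫dQ_rev/T = m c ln(T₂/T₁) = 355 × 0.38 × ln(645.15/437.15) = 52.5 J/K.

ΔS = 52.5 J/K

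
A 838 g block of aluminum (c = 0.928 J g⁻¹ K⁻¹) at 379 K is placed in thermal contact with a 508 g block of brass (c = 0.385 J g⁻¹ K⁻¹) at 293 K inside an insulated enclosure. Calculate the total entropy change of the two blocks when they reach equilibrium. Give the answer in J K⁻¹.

ΔS_total = 4.91 J/K

Energy balance: T_f = (m₁c₁T₁ + m₂c₂T₂)/(m₁c₁ + m₂c₂) = 361.72 K.
ΔS₁ = m₁c₁ ln(T_f/T₁) = 777.664 × ln(361.72/379) = -36.3 J/K.
ΔS₂ = m₂c₂ ln(T_f/T₂) = 195.58 × ln(361.72/293) = 41.21 J/K.
ΔS_total = -36.3 + 41.21 = 4.91 J/K.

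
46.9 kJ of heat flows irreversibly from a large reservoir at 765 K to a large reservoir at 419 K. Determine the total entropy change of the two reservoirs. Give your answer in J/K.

ΔS_hot = −Q/T_H = −46900/765 = -61.31 J/K and ΔS_cold = +Q/T_C = 46900/419 = 111.9 J/K.
ΔS_total = -61.31 + 111.9 = 50.6 J/K, positive as the second law requires.

ΔS_total = 50.6 J/K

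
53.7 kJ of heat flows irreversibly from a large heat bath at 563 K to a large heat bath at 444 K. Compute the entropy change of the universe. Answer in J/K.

ΔS_total = 25.6 J/K

ΔS_hot = −Q/T_H = −53700/563 = -95.382 J/K and ΔS_cold = +Q/T_C = 53700/444 = 120.95 J/K.
ΔS_total = -95.382 + 120.95 = 25.6 J/K, positive as the second law requires.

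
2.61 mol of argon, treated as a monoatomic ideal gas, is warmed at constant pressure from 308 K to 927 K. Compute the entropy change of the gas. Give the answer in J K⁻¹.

At constant pressure, ΔS = nC_p ln(T₂/T₁) with C_p = 5R/2 = 20.79 J mol⁻¹ K⁻¹.
ΔS = 2.61 × 20.79 × ln(927/308) = 59.8 J/K.

ΔS = 59.8 J/K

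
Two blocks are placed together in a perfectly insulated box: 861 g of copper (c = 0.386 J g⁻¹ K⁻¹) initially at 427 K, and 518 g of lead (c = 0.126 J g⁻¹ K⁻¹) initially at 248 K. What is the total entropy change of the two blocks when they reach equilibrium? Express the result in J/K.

ΔS_total = 7.12 J/K

Energy balance: T_f = (m₁c₁T₁ + m₂c₂T₂)/(m₁c₁ + m₂c₂) = 397.62 K.
ΔS₁ = m₁c₁ ln(T_f/T₁) = 332.346 × ln(397.62/427) = -23.69 J/K.
ΔS₂ = m₂c₂ ln(T_f/T₂) = 65.268 × ln(397.62/248) = 30.81 J/K.
ΔS_total = -23.69 + 30.81 = 7.12 J/K.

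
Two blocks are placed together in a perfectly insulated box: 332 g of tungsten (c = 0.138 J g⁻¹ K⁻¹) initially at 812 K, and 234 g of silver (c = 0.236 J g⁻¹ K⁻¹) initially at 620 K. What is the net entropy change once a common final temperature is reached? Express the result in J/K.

Energy balance: T_f = (m₁c₁T₁ + m₂c₂T₂)/(m₁c₁ + m₂c₂) = 707.06 K.
ΔS₁ = m₁c₁ ln(T_f/T₁) = 45.816 × ln(707.06/812) = -6.34 J/K.
ΔS₂ = m₂c₂ ln(T_f/T₂) = 55.224 × ln(707.06/620) = 7.256 J/K.
ΔS_total = -6.34 + 7.256 = 0.916 J/K.

ΔS_total = 0.916 J/K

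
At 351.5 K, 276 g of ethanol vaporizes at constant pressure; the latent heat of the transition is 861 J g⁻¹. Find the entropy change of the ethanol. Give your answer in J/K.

Heat absorbed by the substance: Q = mL = 276 × 861 = 237636 J.
At constant T, ΔS = Q_rev/T = 237636 / 351.5 = 676 J/K.

ΔS = 676 J/K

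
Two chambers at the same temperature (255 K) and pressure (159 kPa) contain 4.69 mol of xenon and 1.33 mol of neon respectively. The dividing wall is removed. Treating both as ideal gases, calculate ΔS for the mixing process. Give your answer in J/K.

Mole fractions: x_A = 4.69/6.02 = 0.779, x_B = 0.221.
ΔS_mix = −R(n_A ln x_A + n_B ln x_B) = −8.314 × (4.69 ln 0.779 + 1.33 ln 0.221) = 26.4 J/K.

ΔS_mix = 26.4 J/K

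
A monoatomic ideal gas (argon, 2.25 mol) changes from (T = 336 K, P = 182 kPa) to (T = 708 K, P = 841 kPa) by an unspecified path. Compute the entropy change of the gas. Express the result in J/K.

ΔS = nC_p ln(T₂/T₁) − nR ln(P₂/P₁), with C_p = 5R/2 = 20.79 J mol⁻¹ K⁻¹ for a monoatomic ideal gas.
ΔS = 2.25 × [20.79 × ln(708/336) − 8.314 × ln(841/182)] = 6.22 J/K.

ΔS = 6.22 J/K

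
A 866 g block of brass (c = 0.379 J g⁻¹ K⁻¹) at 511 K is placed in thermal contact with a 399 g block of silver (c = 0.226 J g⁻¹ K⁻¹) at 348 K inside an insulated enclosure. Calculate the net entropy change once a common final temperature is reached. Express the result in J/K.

Energy balance: T_f = (m₁c₁T₁ + m₂c₂T₂)/(m₁c₁ + m₂c₂) = 475.87 K.
ΔS₁ = m₁c₁ ln(T_f/T₁) = 328.214 × ln(475.87/511) = -23.38 J/K.
ΔS₂ = m₂c₂ ln(T_f/T₂) = 90.174 × ln(475.87/348) = 28.22 J/K.
ΔS_total = -23.38 + 28.22 = 4.84 J/K.

ΔS_total = 4.84 J/K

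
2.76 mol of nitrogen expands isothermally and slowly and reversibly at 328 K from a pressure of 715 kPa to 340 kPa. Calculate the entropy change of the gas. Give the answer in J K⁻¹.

For an isothermal ideal gas ΔS_gas = nR ln(P₁/P₂) = 2.76 × 8.314 × ln(715/340) = 17.1 J/K.

ΔS_gas = 17.1 J/K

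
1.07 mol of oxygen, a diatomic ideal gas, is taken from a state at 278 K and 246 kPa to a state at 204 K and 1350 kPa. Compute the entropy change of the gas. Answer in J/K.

ΔS = nC_p ln(T₂/T₁) − nR ln(P₂/P₁), with C_p = 7R/2 = 29.1 J mol⁻¹ K⁻¹ for a diatomic ideal gas.
ΔS = 1.07 × [29.1 × ln(204/278) − 8.314 × ln(1350/246)] = -24.8 J/K.

ΔS = -24.8 J/K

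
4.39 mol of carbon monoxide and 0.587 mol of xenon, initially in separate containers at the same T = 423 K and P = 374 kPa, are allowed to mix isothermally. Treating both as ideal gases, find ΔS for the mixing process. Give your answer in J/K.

ΔS_mix = 15 J/K

Mole fractions: x_A = 4.39/4.98 = 0.882, x_B = 0.118.
ΔS_mix = −R(n_A ln x_A + n_B ln x_B) = −8.314 × (4.39 ln 0.882 + 0.587 ln 0.118) = 15 J/K.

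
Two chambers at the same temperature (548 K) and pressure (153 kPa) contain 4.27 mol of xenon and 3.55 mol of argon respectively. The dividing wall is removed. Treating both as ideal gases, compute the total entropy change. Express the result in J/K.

Mole fractions: x_A = 4.27/7.82 = 0.546, x_B = 0.454.
ΔS_mix = −R(n_A ln x_A + n_B ln x_B) = −8.314 × (4.27 ln 0.546 + 3.55 ln 0.454) = 44.8 J/K.

ΔS_mix = 44.8 J/K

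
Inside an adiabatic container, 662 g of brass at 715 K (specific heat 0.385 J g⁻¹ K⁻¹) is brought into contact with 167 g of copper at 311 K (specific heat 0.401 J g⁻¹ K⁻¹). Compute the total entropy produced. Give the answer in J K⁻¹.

Energy balance: T_f = (m₁c₁T₁ + m₂c₂T₂)/(m₁c₁ + m₂c₂) = 630.94 K.
ΔS₁ = m₁c₁ ln(T_f/T₁) = 254.87 × ln(630.94/715) = -31.88 J/K.
ΔS₂ = m₂c₂ ln(T_f/T₂) = 66.967 × ln(630.94/311) = 47.37 J/K.
ΔS_total = -31.88 + 47.37 = 15.5 J/K.

ΔS_total = 15.5 J/K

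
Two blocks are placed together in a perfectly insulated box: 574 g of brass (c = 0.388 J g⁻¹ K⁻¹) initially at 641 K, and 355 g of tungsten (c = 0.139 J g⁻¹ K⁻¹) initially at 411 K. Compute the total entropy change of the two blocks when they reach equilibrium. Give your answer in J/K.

Energy balance: T_f = (m₁c₁T₁ + m₂c₂T₂)/(m₁c₁ + m₂c₂) = 599.28 K.
ΔS₁ = m₁c₁ ln(T_f/T₁) = 222.712 × ln(599.28/641) = -14.99 J/K.
ΔS₂ = m₂c₂ ln(T_f/T₂) = 49.345 × ln(599.28/411) = 18.61 J/K.
ΔS_total = -14.99 + 18.61 = 3.62 J/K.

ΔS_total = 3.62 J/K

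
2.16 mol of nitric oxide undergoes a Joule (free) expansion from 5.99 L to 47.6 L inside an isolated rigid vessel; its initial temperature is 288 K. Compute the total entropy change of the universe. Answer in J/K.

For an ideal gas in free expansion Q = 0 and W = 0, so T is unchanged.
Entropy is a state function; using a reversible isothermal path, ΔS_gas = nR ln(V₂/V₁) = 2.16 × 8.314 × ln(47.6/5.99) = 37.2 J/K.
The insulated surroundings exchange no heat, so ΔS_surr = 0 and ΔS_universe = ΔS_gas.

ΔS_universe = 37.2 J/K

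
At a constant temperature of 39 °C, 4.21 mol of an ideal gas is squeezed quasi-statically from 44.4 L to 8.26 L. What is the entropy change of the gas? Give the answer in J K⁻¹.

For an isothermal ideal gas ΔS_gas = nR ln(V₂/V₁) = 4.21 × 8.314 × ln(8.26/44.4) = -58.9 J/K.

ΔS_gas = -58.9 J/K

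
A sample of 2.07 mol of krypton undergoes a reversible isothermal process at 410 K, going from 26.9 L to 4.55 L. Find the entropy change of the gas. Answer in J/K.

ΔS_gas = -30.6 J/K

For an isothermal ideal gas ΔS_gas = nR ln(V₂/V₁) = 2.07 × 8.314 × ln(4.55/26.9) = -30.6 J/K.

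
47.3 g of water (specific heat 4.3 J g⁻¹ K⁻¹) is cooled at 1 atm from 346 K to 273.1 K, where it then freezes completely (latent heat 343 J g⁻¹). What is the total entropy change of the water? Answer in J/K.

ΔS = -108 J/K

Cooling step: ΔS₁ = m c ln(T_tr/T_i) = 47.3 × 4.3 × ln(273.1/346) = -48.12 J/K.
Phase change: ΔS₂ = −mL/T_tr = −47.3 × 343 / 273.1 = -59.41 J/K.
ΔS_total = (-48.12) + (-59.41) = -108 J/K.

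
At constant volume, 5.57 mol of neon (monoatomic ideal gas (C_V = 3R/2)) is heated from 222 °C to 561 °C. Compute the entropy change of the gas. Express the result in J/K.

ΔS = 36.2 J/K

In kelvin: T₁ = 495.15 K, T₂ = 834.15 K. At constant volume, ΔS = nC_V ln(T₂/T₁) with C_V = 3R/2 = 12.47 J mol⁻¹ K⁻¹.
ΔS = 5.57 × 12.47 × ln(834.15/495.15) = 36.2 J/K.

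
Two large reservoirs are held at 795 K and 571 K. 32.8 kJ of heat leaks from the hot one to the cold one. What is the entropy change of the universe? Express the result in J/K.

ΔS_hot = −Q/T_H = −32800/795 = -41.26 J/K and ΔS_cold = +Q/T_C = 32800/571 = 57.44 J/K.
ΔS_total = -41.26 + 57.44 = 16.2 J/K, positive as the second law requires.

ΔS_total = 16.2 J/K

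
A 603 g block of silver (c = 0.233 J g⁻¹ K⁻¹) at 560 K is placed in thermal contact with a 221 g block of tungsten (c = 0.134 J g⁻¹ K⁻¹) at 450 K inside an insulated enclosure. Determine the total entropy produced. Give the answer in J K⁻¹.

Energy balance: T_f = (m₁c₁T₁ + m₂c₂T₂)/(m₁c₁ + m₂c₂) = 540.85 K.
ΔS₁ = m₁c₁ ln(T_f/T₁) = 140.499 × ln(540.85/560) = -4.88845 J/K.
ΔS₂ = m₂c₂ ln(T_f/T₂) = 29.614 × ln(540.85/450) = 5.44589 J/K.
ΔS_total = -4.88845 + 5.44589 = 0.557 J/K.

ΔS_total = 0.557 J/K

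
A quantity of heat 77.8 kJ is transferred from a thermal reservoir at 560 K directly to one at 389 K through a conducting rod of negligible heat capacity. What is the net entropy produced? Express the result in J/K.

ΔS_hot = −Q/T_H = −77800/560 = -138.9 J/K and ΔS_cold = +Q/T_C = 77800/389 = 200 J/K.
ΔS_total = -138.9 + 200 = 61.1 J/K, positive as the second law requires.

ΔS_total = 61.1 J/K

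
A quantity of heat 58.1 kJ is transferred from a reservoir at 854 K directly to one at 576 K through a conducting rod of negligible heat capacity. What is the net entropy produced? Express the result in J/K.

ΔS_hot = −Q/T_H = −58100/854 = -68.033 J/K and ΔS_cold = +Q/T_C = 58100/576 = 100.87 J/K.
ΔS_total = -68.033 + 100.87 = 32.8 J/K, positive as the second law requires.

ΔS_total = 32.8 J/K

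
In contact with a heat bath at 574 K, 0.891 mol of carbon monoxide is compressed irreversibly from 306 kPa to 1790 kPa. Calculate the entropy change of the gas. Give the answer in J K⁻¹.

Entropy is a state function, so ΔS_gas depends only on the end states.
For an isothermal ideal gas ΔS_gas = nR ln(P₁/P₂) = 0.891 × 8.314 × ln(306/1790) = -13.1 J/K.

ΔS_gas = -13.1 J/K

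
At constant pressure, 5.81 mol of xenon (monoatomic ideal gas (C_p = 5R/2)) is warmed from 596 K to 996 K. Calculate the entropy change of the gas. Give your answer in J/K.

At constant pressure, ΔS = nC_p ln(T₂/T₁) with C_p = 5R/2 = 20.79 J mol⁻¹ K⁻¹.
ΔS = 5.81 × 20.79 × ln(996/596) = 62 J/K.

ΔS = 62 J/K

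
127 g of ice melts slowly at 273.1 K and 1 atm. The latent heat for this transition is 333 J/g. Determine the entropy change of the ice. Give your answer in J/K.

Heat absorbed by the substance: Q = mL = 127 × 333 = 42291 J.
At constant T, ΔS = Q_rev/T = 42291 / 273.1 = 155 J/K.

ΔS = 155 J/K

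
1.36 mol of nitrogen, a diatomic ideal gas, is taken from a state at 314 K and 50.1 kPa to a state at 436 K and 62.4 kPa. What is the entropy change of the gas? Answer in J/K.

ΔS = nC_p ln(T₂/T₁) − nR ln(P₂/P₁), with C_p = 7R/2 = 29.1 J mol⁻¹ K⁻¹ for a diatomic ideal gas.
ΔS = 1.36 × [29.1 × ln(436/314) − 8.314 × ln(62.4/50.1)] = 10.5 J/K.

ΔS = 10.5 J/K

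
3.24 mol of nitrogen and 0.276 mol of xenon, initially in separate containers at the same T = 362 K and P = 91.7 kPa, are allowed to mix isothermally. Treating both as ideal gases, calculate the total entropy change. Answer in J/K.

Mole fractions: x_A = 3.24/3.52 = 0.922, x_B = 0.0785.
ΔS_mix = −R(n_A ln x_A + n_B ln x_B) = −8.314 × (3.24 ln 0.922 + 0.276 ln 0.0785) = 8.04 J/K.

ΔS_mix = 8.04 J/K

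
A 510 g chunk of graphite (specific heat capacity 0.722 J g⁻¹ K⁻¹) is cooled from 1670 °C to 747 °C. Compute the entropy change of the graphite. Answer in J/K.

ΔS = -237 J/K

In kelvin: T₁ = 1943.15 K, T₂ = 1020.15 K. ΔS = ∫dQ_rev/T = m c ln(T₂/T₁) = 510 × 0.722 × ln(1020.15/1943.15) = -237 J/K.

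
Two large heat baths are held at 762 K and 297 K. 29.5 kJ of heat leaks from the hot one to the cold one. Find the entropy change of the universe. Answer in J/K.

ΔS_hot = −Q/T_H = −29500/762 = -38.71 J/K and ΔS_cold = +Q/T_C = 29500/297 = 99.33 J/K.
ΔS_total = -38.71 + 99.33 = 60.6 J/K, positive as the second law requires.

ΔS_total = 60.6 J/K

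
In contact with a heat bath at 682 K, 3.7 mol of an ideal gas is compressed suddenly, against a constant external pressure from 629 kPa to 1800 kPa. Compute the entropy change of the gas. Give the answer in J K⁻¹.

ΔS_gas = -32.3 J/K

Entropy is a state function, so ΔS_gas depends only on the end states.
For an isothermal ideal gas ΔS_gas = nR ln(P₁/P₂) = 3.7 × 8.314 × ln(629/1800) = -32.3 J/K.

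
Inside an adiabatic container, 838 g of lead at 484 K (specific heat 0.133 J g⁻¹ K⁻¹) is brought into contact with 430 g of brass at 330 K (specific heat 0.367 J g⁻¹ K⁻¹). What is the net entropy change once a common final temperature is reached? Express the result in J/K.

ΔS_total = 4.87 J/K

Energy balance: T_f = (m₁c₁T₁ + m₂c₂T₂)/(m₁c₁ + m₂c₂) = 393.74 K.
ΔS₁ = m₁c₁ ln(T_f/T₁) = 111.454 × ln(393.74/484) = -23 J/K.
ΔS₂ = m₂c₂ ln(T_f/T₂) = 157.81 × ln(393.74/330) = 27.87 J/K.
ΔS_total = -23 + 27.87 = 4.87 J/K.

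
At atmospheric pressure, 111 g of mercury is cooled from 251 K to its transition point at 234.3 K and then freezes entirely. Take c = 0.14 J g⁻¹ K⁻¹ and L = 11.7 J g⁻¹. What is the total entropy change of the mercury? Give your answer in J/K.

Cooling step: ΔS₁ = m c ln(T_tr/T_i) = 111 × 0.14 × ln(234.3/251) = -1.07 J/K.
Phase change: ΔS₂ = −mL/T_tr = −111 × 11.7 / 234.3 = -5.543 J/K.
ΔS_total = (-1.07) + (-5.543) = -6.61 J/K.

ΔS = -6.61 J/K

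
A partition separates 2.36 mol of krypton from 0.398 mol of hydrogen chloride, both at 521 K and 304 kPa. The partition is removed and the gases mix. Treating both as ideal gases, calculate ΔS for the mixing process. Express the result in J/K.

ΔS_mix = 9.46 J/K

Mole fractions: x_A = 2.36/2.76 = 0.856, x_B = 0.144.
ΔS_mix = −R(n_A ln x_A + n_B ln x_B) = −8.314 × (2.36 ln 0.856 + 0.398 ln 0.144) = 9.46 J/K.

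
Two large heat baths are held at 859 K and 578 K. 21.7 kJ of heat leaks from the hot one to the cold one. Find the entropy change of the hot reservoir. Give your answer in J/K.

ΔS_hot = -25.3 J/K

The hot reservoir loses heat Q, so ΔS_hot = −Q/T_H = −21700/859 = -25.3 J/K.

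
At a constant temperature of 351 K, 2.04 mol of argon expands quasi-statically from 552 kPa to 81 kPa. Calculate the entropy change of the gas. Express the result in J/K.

ΔS_gas = 32.5 J/K

For an isothermal ideal gas ΔS_gas = nR ln(P₁/P₂) = 2.04 × 8.314 × ln(552/81) = 32.5 J/K.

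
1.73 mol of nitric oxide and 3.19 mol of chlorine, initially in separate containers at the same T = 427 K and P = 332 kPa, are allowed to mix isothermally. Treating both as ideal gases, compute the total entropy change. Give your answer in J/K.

Mole fractions: x_A = 1.73/4.92 = 0.352, x_B = 0.648.
ΔS_mix = −R(n_A ln x_A + n_B ln x_B) = −8.314 × (1.73 ln 0.352 + 3.19 ln 0.648) = 26.5 J/K.

ΔS_mix = 26.5 J/K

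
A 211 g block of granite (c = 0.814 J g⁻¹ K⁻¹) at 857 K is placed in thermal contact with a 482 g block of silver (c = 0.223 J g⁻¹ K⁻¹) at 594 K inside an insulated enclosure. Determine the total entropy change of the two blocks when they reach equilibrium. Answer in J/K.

ΔS_total = 4.3 J/K

Energy balance: T_f = (m₁c₁T₁ + m₂c₂T₂)/(m₁c₁ + m₂c₂) = 755.77 K.
ΔS₁ = m₁c₁ ln(T_f/T₁) = 171.754 × ln(755.77/857) = -21.59 J/K.
ΔS₂ = m₂c₂ ln(T_f/T₂) = 107.486 × ln(755.77/594) = 25.89 J/K.
ΔS_total = -21.59 + 25.89 = 4.3 J/K.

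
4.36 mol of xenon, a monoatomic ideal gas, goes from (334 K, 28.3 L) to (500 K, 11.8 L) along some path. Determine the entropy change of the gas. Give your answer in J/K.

Entropy is a state function: ΔS = nC_V ln(T₂/T₁) + nR ln(V₂/V₁), with C_V = 3R/2 = 12.47 J mol⁻¹ K⁻¹ for a monoatomic ideal gas.
ΔS = 4.36 × [12.47 × ln(500/334) + 8.314 × ln(11.8/28.3)] = -9.77 J/K.

ΔS = -9.77 J/K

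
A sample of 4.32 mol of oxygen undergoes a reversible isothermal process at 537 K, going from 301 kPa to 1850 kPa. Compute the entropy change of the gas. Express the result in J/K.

ΔS_gas = -65.2 J/K

For an isothermal ideal gas ΔS_gas = nR ln(P₁/P₂) = 4.32 × 8.314 × ln(301/1850) = -65.2 J/K.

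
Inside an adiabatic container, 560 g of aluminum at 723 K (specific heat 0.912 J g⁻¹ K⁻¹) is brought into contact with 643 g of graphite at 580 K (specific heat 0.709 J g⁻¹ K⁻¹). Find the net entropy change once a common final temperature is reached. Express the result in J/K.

Energy balance: T_f = (m₁c₁T₁ + m₂c₂T₂)/(m₁c₁ + m₂c₂) = 655.56 K.
ΔS₁ = m₁c₁ ln(T_f/T₁) = 510.72 × ln(655.56/723) = -50.013 J/K.
ΔS₂ = m₂c₂ ln(T_f/T₂) = 455.887 × ln(655.56/580) = 55.826 J/K.
ΔS_total = -50.013 + 55.826 = 5.81 J/K.

ΔS_total = 5.81 J/K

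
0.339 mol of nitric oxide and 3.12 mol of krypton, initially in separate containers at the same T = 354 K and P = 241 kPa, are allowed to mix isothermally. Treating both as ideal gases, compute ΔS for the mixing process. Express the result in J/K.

ΔS_mix = 9.22 J/K

Mole fractions: x_A = 0.339/3.46 = 0.098, x_B = 0.902.
ΔS_mix = −R(n_A ln x_A + n_B ln x_B) = −8.314 × (0.339 ln 0.098 + 3.12 ln 0.902) = 9.22 J/K.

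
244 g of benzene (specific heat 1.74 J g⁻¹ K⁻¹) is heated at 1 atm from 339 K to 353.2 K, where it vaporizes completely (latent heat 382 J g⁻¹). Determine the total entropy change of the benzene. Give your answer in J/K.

Warming step: ΔS₁ = m c ln(T_tr/T_i) = 244 × 1.74 × ln(353.2/339) = 17.42 J/K.
Phase change: ΔS₂ = +mL/T_tr = 244 × 382 / 353.2 = 263.9 J/K.
ΔS_total = (17.42) + (263.9) = 281 J/K.

ΔS = 281 J/K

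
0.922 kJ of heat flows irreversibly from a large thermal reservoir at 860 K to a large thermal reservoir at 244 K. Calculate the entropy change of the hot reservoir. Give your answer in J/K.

The hot reservoir loses heat Q, so ΔS_hot = −Q/T_H = −922/860 = -1.07 J/K.

ΔS_hot = -1.07 J/K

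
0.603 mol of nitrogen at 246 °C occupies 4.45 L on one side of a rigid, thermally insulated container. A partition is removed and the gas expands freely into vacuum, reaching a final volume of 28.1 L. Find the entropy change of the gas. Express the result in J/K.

ΔS_gas = 9.24 J/K

No heat is exchanged and no work is done, so the ideal-gas temperature stays constant.
Entropy is a state function; using a reversible isothermal path, ΔS_gas = nR ln(V₂/V₁) = 0.603 × 8.314 × ln(28.1/4.45) = 9.24 J/K.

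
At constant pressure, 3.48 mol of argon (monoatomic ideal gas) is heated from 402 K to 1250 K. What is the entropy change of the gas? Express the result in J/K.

At constant pressure, ΔS = nC_p ln(T₂/T₁) with C_p = 5R/2 = 20.79 J mol⁻¹ K⁻¹.
ΔS = 3.48 × 20.79 × ln(1250/402) = 82.1 J/K.

ΔS = 82.1 J/K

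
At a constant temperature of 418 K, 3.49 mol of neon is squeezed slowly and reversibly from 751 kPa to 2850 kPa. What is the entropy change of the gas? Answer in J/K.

For an isothermal ideal gas ΔS_gas = nR ln(P₁/P₂) = 3.49 × 8.314 × ln(751/2850) = -38.7 J/K.

ΔS_gas = -38.7 J/K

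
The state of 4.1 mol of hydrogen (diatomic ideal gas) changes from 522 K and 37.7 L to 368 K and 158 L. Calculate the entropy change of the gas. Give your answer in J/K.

ΔS = 19.1 J/K

Entropy is a state function: ΔS = nC_V ln(T₂/T₁) + nR ln(V₂/V₁), with C_V = 5R/2 = 20.79 J mol⁻¹ K⁻¹ for a diatomic ideal gas.
ΔS = 4.1 × [20.79 × ln(368/522) + 8.314 × ln(158/37.7)] = 19.1 J/K.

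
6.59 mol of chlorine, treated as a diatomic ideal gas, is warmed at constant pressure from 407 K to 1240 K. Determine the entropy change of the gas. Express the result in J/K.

At constant pressure, ΔS = nC_p ln(T₂/T₁) with C_p = 7R/2 = 29.1 J mol⁻¹ K⁻¹.
ΔS = 6.59 × 29.1 × ln(1240/407) = 214 J/K.

ΔS = 214 J/K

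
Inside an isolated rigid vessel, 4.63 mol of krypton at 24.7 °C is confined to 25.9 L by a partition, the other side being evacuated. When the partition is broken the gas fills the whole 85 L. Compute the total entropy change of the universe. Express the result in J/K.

ΔS_universe = 45.7 J/K

No heat is exchanged and no work is done, so the ideal-gas temperature stays constant.
Entropy is a state function; using a reversible isothermal path, ΔS_gas = nR ln(V₂/V₁) = 4.63 × 8.314 × ln(85/25.9) = 45.7 J/K.
The insulated surroundings exchange no heat, so ΔS_surr = 0 and ΔS_universe = ΔS_gas.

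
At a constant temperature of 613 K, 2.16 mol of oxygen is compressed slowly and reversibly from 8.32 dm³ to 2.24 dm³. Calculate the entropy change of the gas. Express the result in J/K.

For an isothermal ideal gas ΔS_gas = nR ln(V₂/V₁) = 2.16 × 8.314 × ln(2.24/8.32) = -23.6 J/K.

ΔS_gas = -23.6 J/K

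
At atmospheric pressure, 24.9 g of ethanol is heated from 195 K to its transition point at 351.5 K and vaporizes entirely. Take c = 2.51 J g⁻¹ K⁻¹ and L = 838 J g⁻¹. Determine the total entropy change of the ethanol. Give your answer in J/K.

ΔS = 96.2 J/K

Warming step: ΔS₁ = m c ln(T_tr/T_i) = 24.9 × 2.51 × ln(351.5/195) = 36.83 J/K.
Phase change: ΔS₂ = +mL/T_tr = 24.9 × 838 / 351.5 = 59.36 J/K.
ΔS_total = (36.83) + (59.36) = 96.2 J/K.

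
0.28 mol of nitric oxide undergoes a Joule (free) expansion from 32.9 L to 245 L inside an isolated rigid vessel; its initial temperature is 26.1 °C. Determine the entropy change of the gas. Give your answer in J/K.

No heat is exchanged and no work is done, so the ideal-gas temperature stays constant.
Entropy is a state function; using a reversible isothermal path, ΔS_gas = nR ln(V₂/V₁) = 0.28 × 8.314 × ln(245/32.9) = 4.67 J/K.

ΔS_gas = 4.67 J/K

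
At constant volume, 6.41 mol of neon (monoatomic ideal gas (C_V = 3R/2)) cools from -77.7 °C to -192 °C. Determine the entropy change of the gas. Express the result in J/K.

ΔS = -70.3 J/K

In kelvin: T₁ = 195.45 K, T₂ = 81.15 K. At constant volume, ΔS = nC_V ln(T₂/T₁) with C_V = 3R/2 = 12.47 J mol⁻¹ K⁻¹.
ΔS = 6.41 × 12.47 × ln(81.15/195.45) = -70.3 J/K.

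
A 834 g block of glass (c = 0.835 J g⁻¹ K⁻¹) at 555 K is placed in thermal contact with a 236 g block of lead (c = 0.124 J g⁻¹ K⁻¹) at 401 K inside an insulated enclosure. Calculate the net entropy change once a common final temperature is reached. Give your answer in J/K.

ΔS_total = 1.35 J/K

Energy balance: T_f = (m₁c₁T₁ + m₂c₂T₂)/(m₁c₁ + m₂c₂) = 548.79 K.
ΔS₁ = m₁c₁ ln(T_f/T₁) = 696.39 × ln(548.79/555) = -7.837 J/K.
ΔS₂ = m₂c₂ ln(T_f/T₂) = 29.264 × ln(548.79/401) = 9.182 J/K.
ΔS_total = -7.837 + 9.182 = 1.35 J/K.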